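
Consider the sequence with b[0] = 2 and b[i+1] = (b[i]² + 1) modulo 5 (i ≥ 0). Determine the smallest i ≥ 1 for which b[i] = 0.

1

Listing terms: b[0] = 2, b[1] = 0, b[2] = 1, b[3] = 2.
Since b[3] = b[0] = 2, the sequence is periodic with period 3.
The value 0 first appears (with i ≥ 1) at b[1].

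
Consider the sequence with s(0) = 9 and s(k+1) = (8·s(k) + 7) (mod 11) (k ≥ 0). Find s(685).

0

Computing terms: s(0) = 9; s(1) = 2; s(2) = 1; s(3) = 4; s(4) = 6; s(5) = 0; s(6) = 7; s(7) = 8; s(8) = 5; s(9) = 3; s(10) = 9.
The sequence repeats with period 10.
(685 - 0) mod 10 = 5, so s(685) = s(5) = 0.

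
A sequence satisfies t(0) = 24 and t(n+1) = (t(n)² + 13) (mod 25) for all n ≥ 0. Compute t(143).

19

Listing terms: t(0) = 24; t(1) = 14; t(2) = 9; t(3) = 19; t(4) = 24.
Since t(4) = t(0) = 24, the sequence is periodic with period 4.
So t(143) = t(0 + ((143-0) mod 4)) = t(3) = 19.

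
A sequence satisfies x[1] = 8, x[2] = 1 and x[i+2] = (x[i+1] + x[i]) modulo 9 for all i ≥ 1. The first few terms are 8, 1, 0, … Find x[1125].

Computing terms: x[1] = 8, x[2] = 1, x[3] = 0, x[4] = 1, x[5] = 1, x[6] = 2, x[7] = 3, x[8] = 5, x[9] = 8, x[10] = 4, x[11] = 3, x[12] = 7, x[13] = 1, x[14] = 8, x[15] = 0, x[16] = 8, x[17] = 8, x[18] = 7, x[19] = 6, x[20] = 4, x[21] = 1, x[22] = 5, x[23] = 6, x[24] = 2, x[25] = 8, x[26] = 1.
The sequence repeats with period 24.
So x[1125] = x[1 + ((1125-1) mod 24)] = x[21] = 1.

1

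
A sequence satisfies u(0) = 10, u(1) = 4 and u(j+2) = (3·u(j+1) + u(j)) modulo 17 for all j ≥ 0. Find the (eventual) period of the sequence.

Listing terms: u(0) = 10, u(1) = 4, u(2) = 5, u(3) = 2, u(4) = 11, u(5) = 1, u(6) = 14, u(7) = 9, u(8) = 7, u(9) = 13, u(10) = 12, u(11) = 15, u(12) = 6, u(13) = 16, u(14) = 3, u(15) = 8, u(16) = 10, u(17) = 4.
Since (u(16), u(17)) = (u(0), u(1)) = (10, 4) (two consecutive terms determine the rest), the sequence is periodic with period 16.

16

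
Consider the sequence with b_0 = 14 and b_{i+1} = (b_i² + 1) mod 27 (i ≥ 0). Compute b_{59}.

Computing terms: b_0 = 14,  b_1 = 8,  b_2 = 11,  b_3 = 14.
The sequence repeats with period 3.
So b_{59} = b_{0 + ((59-0) mod 3)} = b_2 = 11.

11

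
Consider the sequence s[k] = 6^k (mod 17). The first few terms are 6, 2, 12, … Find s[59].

5

We have s[1] = 6, s[2] = 2, s[3] = 12, s[4] = 4, s[5] = 7, s[6] = 8, s[7] = 14, s[8] = 16, s[9] = 11, s[10] = 15, s[11] = 5, s[12] = 13, s[13] = 10, s[14] = 9, s[15] = 3, s[16] = 1, s[17] = 6.
Since s[17] = s[1] = 6, the sequence is periodic with period 16.
So s[59] = s[1 + ((59-1) mod 16)] = s[11] = 5.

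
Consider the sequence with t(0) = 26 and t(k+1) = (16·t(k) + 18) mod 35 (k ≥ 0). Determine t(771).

19

t(0) = 26, t(1) = 14, t(2) = 32, t(3) = 5, t(4) = 28, t(5) = 11, t(6) = 19, t(7) = 7, t(8) = 25, t(9) = 33, t(10) = 21, t(11) = 4, t(12) = 12, t(13) = 0, t(14) = 18, t(15) = 26.
Since t(15) = t(0) = 26, the sequence is periodic with period 15.
So t(771) = t(0 + ((771-0) mod 15)) = t(6) = 19.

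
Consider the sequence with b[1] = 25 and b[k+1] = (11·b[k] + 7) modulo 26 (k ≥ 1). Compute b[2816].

We have b[1] = 25; b[2] = 22; b[3] = 15; b[4] = 16; b[5] = 1; b[6] = 18; b[7] = 23; b[8] = 0; b[9] = 7; b[10] = 6; b[11] = 21; b[12] = 4; b[13] = 25.
Since b[13] = b[1] = 25, the sequence is periodic with period 12.
So b[2816] = b[1 + ((2816-1) mod 12)] = b[8] = 0.

0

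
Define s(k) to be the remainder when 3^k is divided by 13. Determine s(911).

9

We have s(0) = 1,  s(1) = 3,  s(2) = 9,  s(3) = 1.
Since s(3) = s(0) = 1, the sequence is periodic with period 3.
So s(911) = s(0 + ((911-0) mod 3)) = s(2) = 9.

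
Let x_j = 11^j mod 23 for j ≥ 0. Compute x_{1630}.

6

Computing terms: x_0 = 1,  x_1 = 11,  x_2 = 6,  x_3 = 20,  x_4 = 13,  x_5 = 5,  x_6 = 9,  x_7 = 7,  x_8 = 8,  x_9 = 19,  x_{10} = 2,  x_{11} = 22,  x_{12} = 12,  x_{13} = 17,  x_{14} = 3,  x_{15} = 10,  x_{16} = 18,  x_{17} = 14,  x_{18} = 16,  x_{19} = 15,  x_{20} = 4,  x_{21} = 21,  x_{22} = 1.
Since x_{22} = x_0 = 1, the sequence is periodic with period 22.
(1630 - 0) mod 22 = 2, so x_{1630} = x_2 = 6.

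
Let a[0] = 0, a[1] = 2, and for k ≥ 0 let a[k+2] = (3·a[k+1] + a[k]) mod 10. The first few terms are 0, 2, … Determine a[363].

0

Listing terms: a[0] = 0,  a[1] = 2,  a[2] = 6,  a[3] = 0,  a[4] = 6,  a[5] = 8,  a[6] = 0,  a[7] = 8,  a[8] = 4,  a[9] = 0,  a[10] = 4,  a[11] = 2,  a[12] = 0,  a[13] = 2.
The sequence repeats with period 12.
So a[363] = a[0 + ((363-0) mod 12)] = a[3] = 0.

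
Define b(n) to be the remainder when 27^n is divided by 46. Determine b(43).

29

b(0) = 1, b(1) = 27, b(2) = 39, b(3) = 41, b(4) = 3, b(5) = 35, b(6) = 25, b(7) = 31, b(8) = 9, b(9) = 13, b(10) = 29, b(11) = 1.
Since b(11) = b(0) = 1, the sequence is periodic with period 11.
(43 - 0) mod 11 = 10, so b(43) = b(10) = 29.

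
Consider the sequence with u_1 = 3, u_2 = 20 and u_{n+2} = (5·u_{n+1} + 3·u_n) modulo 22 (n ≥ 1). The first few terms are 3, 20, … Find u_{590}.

We have u_1 = 3,  u_2 = 20,  u_3 = 21,  u_4 = 11,  u_5 = 8,  u_6 = 7,  u_7 = 15,  u_8 = 8,  u_9 = 19,  u_{10} = 9,  u_{11} = 14,  u_{12} = 9,  u_{13} = 21,  u_{14} = 0,  u_{15} = 19,  u_{16} = 7,  u_{17} = 4,  u_{18} = 19,  u_{19} = 19,  u_{20} = 20,  u_{21} = 3,  u_{22} = 9,  u_{23} = 10,  u_{24} = 11,  u_{25} = 19,  u_{26} = 18,  u_{27} = 15,  u_{28} = 19,  u_{29} = 8,  u_{30} = 9,  u_{31} = 3,  u_{32} = 20.
Since (u_{31}, u_{32}) = (u_1, u_2) = (3, 20) (two consecutive terms determine the rest), the sequence is periodic with period 30.
So u_{590} = u_{1 + ((590-1) mod 30)} = u_{20} = 20.

20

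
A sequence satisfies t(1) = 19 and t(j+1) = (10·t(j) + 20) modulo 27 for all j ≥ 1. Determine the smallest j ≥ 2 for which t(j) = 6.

t(1) = 19, t(2) = 21, t(3) = 14, t(4) = 25, t(5) = 0, t(6) = 20, t(7) = 4, t(8) = 6, t(9) = 26, t(10) = 10, t(11) = 12, t(12) = 5, t(13) = 16, t(14) = 18, t(15) = 11, t(16) = 22, t(17) = 24, t(18) = 17, t(19) = 1, t(20) = 3, t(21) = 23, t(22) = 7, t(23) = 9, t(24) = 2, t(25) = 13, t(26) = 15, t(27) = 8, t(28) = 19.
The sequence repeats with period 27.
The value 6 first appears (with j ≥ 2) at t(8).

8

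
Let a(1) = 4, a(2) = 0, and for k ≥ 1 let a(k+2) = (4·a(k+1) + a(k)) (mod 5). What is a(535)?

2

a(1) = 4, a(2) = 0, a(3) = 4, a(4) = 1, a(5) = 3, a(6) = 3, a(7) = 0, a(8) = 3, a(9) = 2, a(10) = 1, a(11) = 1, a(12) = 0, a(13) = 1, a(14) = 4, a(15) = 2, a(16) = 2, a(17) = 0, a(18) = 2, a(19) = 3, a(20) = 4, a(21) = 4, a(22) = 0.
The sequence repeats with period 20.
(535 - 1) mod 20 = 14, so a(535) = a(15) = 2.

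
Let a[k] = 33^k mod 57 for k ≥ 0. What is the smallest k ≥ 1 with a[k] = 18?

9

We have a[0] = 1,  a[1] = 33,  a[2] = 6,  a[3] = 27,  a[4] = 36,  a[5] = 48,  a[6] = 45,  a[7] = 3,  a[8] = 42,  a[9] = 18,  a[10] = 24,  a[11] = 51,  a[12] = 30,  a[13] = 21,  a[14] = 9,  a[15] = 12,  a[16] = 54,  a[17] = 15,  a[18] = 39,  a[19] = 33.
Since a[19] = a[1] = 33, the sequence is eventually periodic: after a pre-period of length 1 it cycles with period 18.
The value 18 first appears (with k ≥ 1) at a[9].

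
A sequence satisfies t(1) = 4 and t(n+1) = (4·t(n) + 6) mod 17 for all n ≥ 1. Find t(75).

9

Computing terms: t(1) = 4, t(2) = 5, t(3) = 9, t(4) = 8, t(5) = 4.
Since t(5) = t(1) = 4, the sequence is periodic with period 4.
(75 - 1) mod 4 = 2, so t(75) = t(3) = 9.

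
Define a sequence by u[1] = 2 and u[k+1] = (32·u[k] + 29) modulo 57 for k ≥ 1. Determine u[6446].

36

u[1] = 2; u[2] = 36; u[3] = 41; u[4] = 30; u[5] = 20; u[6] = 42; u[7] = 5; u[8] = 18; u[9] = 35; u[10] = 9; u[11] = 32; u[12] = 27; u[13] = 38; u[14] = 48; u[15] = 26; u[16] = 6; u[17] = 50; u[18] = 33; u[19] = 2.
Since u[19] = u[1] = 2, the sequence is periodic with period 18.
(6446 - 1) mod 18 = 1, so u[6446] = u[2] = 36.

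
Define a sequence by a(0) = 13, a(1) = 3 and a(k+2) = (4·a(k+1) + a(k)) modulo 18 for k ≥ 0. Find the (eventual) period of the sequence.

8

Listing terms: a(0) = 13; a(1) = 3; a(2) = 7; a(3) = 13; a(4) = 5; a(5) = 15; a(6) = 11; a(7) = 5; a(8) = 13; a(9) = 3.
Since (a(8), a(9)) = (a(0), a(1)) = (13, 3) (two consecutive terms determine the rest), the sequence is periodic with period 8.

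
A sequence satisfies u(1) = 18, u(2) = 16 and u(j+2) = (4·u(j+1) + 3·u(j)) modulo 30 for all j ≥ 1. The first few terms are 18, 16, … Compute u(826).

Listing terms: u(1) = 18, u(2) = 16, u(3) = 28, u(4) = 10, u(5) = 4, u(6) = 16, u(7) = 16, u(8) = 22, u(9) = 16, u(10) = 10, u(11) = 28, u(12) = 22, u(13) = 22, u(14) = 4, u(15) = 22, u(16) = 10, u(17) = 16, u(18) = 4, u(19) = 4, u(20) = 28, u(21) = 4, u(22) = 10, u(23) = 22, u(24) = 28, u(25) = 28, u(26) = 16, u(27) = 28.
Since (u(26), u(27)) = (u(2), u(3)) = (16, 28) (two consecutive terms determine the rest), the sequence is eventually periodic: after a pre-period of length 1 it cycles with period 24.
For j ≥ 2, u(j) depends only on (j - 2) mod 24. (826 - 2) mod 24 = 8, so u(826) = u(10) = 10.

10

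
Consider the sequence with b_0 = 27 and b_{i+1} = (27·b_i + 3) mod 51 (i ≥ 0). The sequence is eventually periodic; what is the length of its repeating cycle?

16

b_0 = 27, b_1 = 18, b_2 = 30, b_3 = 48, b_4 = 24, b_5 = 39, b_6 = 36, b_7 = 6, b_8 = 12, b_9 = 21, b_{10} = 9, b_{11} = 42, b_{12} = 15, b_{13} = 0, b_{14} = 3, b_{15} = 33, b_{16} = 27.
The sequence repeats with period 16.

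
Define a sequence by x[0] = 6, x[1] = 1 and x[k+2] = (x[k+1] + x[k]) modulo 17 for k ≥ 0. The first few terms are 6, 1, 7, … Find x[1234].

Computing terms: x[0] = 6, x[1] = 1, x[2] = 7, x[3] = 8, x[4] = 15, x[5] = 6, x[6] = 4, x[7] = 10, x[8] = 14, x[9] = 7, x[10] = 4, x[11] = 11, x[12] = 15, x[13] = 9, x[14] = 7, x[15] = 16, x[16] = 6, x[17] = 5, x[18] = 11, x[19] = 16, x[20] = 10, x[21] = 9, x[22] = 2, x[23] = 11, x[24] = 13, x[25] = 7, x[26] = 3, x[27] = 10, x[28] = 13, x[29] = 6, x[30] = 2, x[31] = 8, x[32] = 10, x[33] = 1, x[34] = 11, x[35] = 12, x[36] = 6, x[37] = 1.
The sequence repeats with period 36.
So x[1234] = x[0 + ((1234-0) mod 36)] = x[10] = 4.

4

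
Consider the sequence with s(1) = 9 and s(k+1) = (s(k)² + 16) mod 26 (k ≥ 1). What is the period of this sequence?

5

s(1) = 9; s(2) = 19; s(3) = 13; s(4) = 3; s(5) = 25; s(6) = 17; s(7) = 19.
Since s(7) = s(2) = 19, the sequence is eventually periodic: after a pre-period of length 1 it cycles with period 5.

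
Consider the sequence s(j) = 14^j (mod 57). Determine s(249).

Listing terms: s(1) = 14, s(2) = 25, s(3) = 8, s(4) = 55, s(5) = 29, s(6) = 7, s(7) = 41, s(8) = 4, s(9) = 56, s(10) = 43, s(11) = 32, s(12) = 49, s(13) = 2, s(14) = 28, s(15) = 50, s(16) = 16, s(17) = 53, s(18) = 1, s(19) = 14.
Since s(19) = s(1) = 14, the sequence is periodic with period 18.
So s(249) = s(1 + ((249-1) mod 18)) = s(15) = 50.

50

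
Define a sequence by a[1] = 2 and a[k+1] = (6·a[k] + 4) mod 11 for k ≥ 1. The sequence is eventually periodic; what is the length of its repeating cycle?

10

Listing terms: a[1] = 2,  a[2] = 5,  a[3] = 1,  a[4] = 10,  a[5] = 9,  a[6] = 3,  a[7] = 0,  a[8] = 4,  a[9] = 6,  a[10] = 7,  a[11] = 2.
The sequence repeats with period 10.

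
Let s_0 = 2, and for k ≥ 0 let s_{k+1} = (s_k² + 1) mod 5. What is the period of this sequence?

3

Listing terms: s_0 = 2,  s_1 = 0,  s_2 = 1,  s_3 = 2.
Since s_3 = s_0 = 2, the sequence is periodic with period 3.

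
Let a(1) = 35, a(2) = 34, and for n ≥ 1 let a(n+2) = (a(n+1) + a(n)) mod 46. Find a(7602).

17

We have a(1) = 35; a(2) = 34; a(3) = 23; a(4) = 11; a(5) = 34; a(6) = 45; a(7) = 33; a(8) = 32; a(9) = 19; a(10) = 5; a(11) = 24; a(12) = 29; a(13) = 7; a(14) = 36; a(15) = 43; a(16) = 33; a(17) = 30; a(18) = 17; a(19) = 1; a(20) = 18; a(21) = 19; a(22) = 37; a(23) = 10; a(24) = 1; a(25) = 11; a(26) = 12; a(27) = 23; a(28) = 35; a(29) = 12; a(30) = 1; a(31) = 13; a(32) = 14; a(33) = 27; a(34) = 41; a(35) = 22; a(36) = 17; a(37) = 39; a(38) = 10; a(39) = 3; a(40) = 13; a(41) = 16; a(42) = 29; a(43) = 45; a(44) = 28; a(45) = 27; a(46) = 9; a(47) = 36; a(48) = 45; a(49) = 35; a(50) = 34.
Since (a(49), a(50)) = (a(1), a(2)) = (35, 34) (two consecutive terms determine the rest), the sequence is periodic with period 48.
(7602 - 1) mod 48 = 17, so a(7602) = a(18) = 17.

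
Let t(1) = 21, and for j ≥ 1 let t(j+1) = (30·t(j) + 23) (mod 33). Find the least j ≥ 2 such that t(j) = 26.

2

Computing terms: t(1) = 21,  t(2) = 26,  t(3) = 11,  t(4) = 23,  t(5) = 20,  t(6) = 29,  t(7) = 2,  t(8) = 17,  t(9) = 5,  t(10) = 8,  t(11) = 32,  t(12) = 26.
Since t(12) = t(2) = 26, the sequence is eventually periodic: after a pre-period of length 1 it cycles with period 10.
The value 26 first appears (with j ≥ 2) at t(2).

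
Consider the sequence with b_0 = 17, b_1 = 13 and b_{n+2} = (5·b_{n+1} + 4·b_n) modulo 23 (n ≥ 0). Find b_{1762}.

18

Computing terms: b_0 = 17,  b_1 = 13,  b_2 = 18,  b_3 = 4,  b_4 = 0,  b_5 = 16,  b_6 = 11,  b_7 = 4,  b_8 = 18,  b_9 = 14,  b_{10} = 4,  b_{11} = 7,  b_{12} = 5,  b_{13} = 7,  b_{14} = 9,  b_{15} = 4,  b_{16} = 10,  b_{17} = 20,  b_{18} = 2,  b_{19} = 21,  b_{20} = 21,  b_{21} = 5,  b_{22} = 17,  b_{23} = 13.
Since (b_{22}, b_{23}) = (b_0, b_1) = (17, 13) (two consecutive terms determine the rest), the sequence is periodic with period 22.
So b_{1762} = b_{0 + ((1762-0) mod 22)} = b_2 = 18.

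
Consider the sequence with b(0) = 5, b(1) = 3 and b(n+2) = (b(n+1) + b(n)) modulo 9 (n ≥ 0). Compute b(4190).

We have b(0) = 5, b(1) = 3, b(2) = 8, b(3) = 2, b(4) = 1, b(5) = 3, b(6) = 4, b(7) = 7, b(8) = 2, b(9) = 0, b(10) = 2, b(11) = 2, b(12) = 4, b(13) = 6, b(14) = 1, b(15) = 7, b(16) = 8, b(17) = 6, b(18) = 5, b(19) = 2, b(20) = 7, b(21) = 0, b(22) = 7, b(23) = 7, b(24) = 5, b(25) = 3.
Since (b(24), b(25)) = (b(0), b(1)) = (5, 3) (two consecutive terms determine the rest), the sequence is periodic with period 24.
(4190 - 0) mod 24 = 14, so b(4190) = b(14) = 1.

1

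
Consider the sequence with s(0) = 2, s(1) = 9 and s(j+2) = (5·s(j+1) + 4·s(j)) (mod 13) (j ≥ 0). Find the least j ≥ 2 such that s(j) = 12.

Computing terms: s(0) = 2; s(1) = 9; s(2) = 1; s(3) = 2; s(4) = 1; s(5) = 0; s(6) = 4; s(7) = 7; s(8) = 12; s(9) = 10; s(10) = 7; s(11) = 10; s(12) = 0; s(13) = 1; s(14) = 5; s(15) = 3; s(16) = 9; s(17) = 5; s(18) = 9; s(19) = 0; s(20) = 10; s(21) = 11; s(22) = 4; s(23) = 12; s(24) = 11; s(25) = 12; s(26) = 0; s(27) = 9; s(28) = 6; s(29) = 1; s(30) = 3; s(31) = 6; s(32) = 3; s(33) = 0; s(34) = 12; s(35) = 8; s(36) = 10; s(37) = 4; s(38) = 8; s(39) = 4; s(40) = 0; s(41) = 3; s(42) = 2; s(43) = 9.
Since (s(42), s(43)) = (s(0), s(1)) = (2, 9) (two consecutive terms determine the rest), the sequence is periodic with period 42.
The value 12 first appears (with j ≥ 2) at s(8).

8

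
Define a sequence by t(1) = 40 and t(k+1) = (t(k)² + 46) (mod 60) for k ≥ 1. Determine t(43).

50

Computing terms: t(1) = 40,  t(2) = 26,  t(3) = 2,  t(4) = 50,  t(5) = 26.
Since t(5) = t(2) = 26, the sequence is eventually periodic: after a pre-period of length 1 it cycles with period 3.
For k ≥ 2, t(k) depends only on (k - 2) mod 3. (43 - 2) mod 3 = 2, so t(43) = t(4) = 50.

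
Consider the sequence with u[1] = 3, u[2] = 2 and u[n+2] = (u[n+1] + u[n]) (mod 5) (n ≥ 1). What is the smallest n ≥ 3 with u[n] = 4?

6

u[1] = 3, u[2] = 2, u[3] = 0, u[4] = 2, u[5] = 2, u[6] = 4, u[7] = 1, u[8] = 0, u[9] = 1, u[10] = 1, u[11] = 2, u[12] = 3, u[13] = 0, u[14] = 3, u[15] = 3, u[16] = 1, u[17] = 4, u[18] = 0, u[19] = 4, u[20] = 4, u[21] = 3, u[22] = 2.
The sequence repeats with period 20.
The value 4 first appears (with n ≥ 3) at u[6].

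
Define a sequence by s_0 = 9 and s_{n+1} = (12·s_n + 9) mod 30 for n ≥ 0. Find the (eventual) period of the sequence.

Listing terms: s_0 = 9,  s_1 = 27,  s_2 = 3,  s_3 = 15,  s_4 = 9.
Since s_4 = s_0 = 9, the sequence is periodic with period 4.

4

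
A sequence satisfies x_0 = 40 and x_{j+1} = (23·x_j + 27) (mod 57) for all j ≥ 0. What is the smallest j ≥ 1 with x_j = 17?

We have x_0 = 40,  x_1 = 35,  x_2 = 34,  x_3 = 11,  x_4 = 52,  x_5 = 26,  x_6 = 55,  x_7 = 38,  x_8 = 46,  x_9 = 2,  x_{10} = 16,  x_{11} = 53,  x_{12} = 49,  x_{13} = 14,  x_{14} = 7,  x_{15} = 17,  x_{16} = 19,  x_{17} = 8,  x_{18} = 40.
Since x_{18} = x_0 = 40, the sequence is periodic with period 18.
The value 17 first appears (with j ≥ 1) at x_{15}.

15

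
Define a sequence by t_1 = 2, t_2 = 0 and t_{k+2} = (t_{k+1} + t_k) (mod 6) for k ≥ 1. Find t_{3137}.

2

Listing terms: t_1 = 2; t_2 = 0; t_3 = 2; t_4 = 2; t_5 = 4; t_6 = 0; t_7 = 4; t_8 = 4; t_9 = 2; t_{10} = 0.
The sequence repeats with period 8.
So t_{3137} = t_{1 + ((3137-1) mod 8)} = t_1 = 2.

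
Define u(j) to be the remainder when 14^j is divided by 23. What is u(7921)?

14

Computing terms: u(0) = 1,  u(1) = 14,  u(2) = 12,  u(3) = 7,  u(4) = 6,  u(5) = 15,  u(6) = 3,  u(7) = 19,  u(8) = 13,  u(9) = 21,  u(10) = 18,  u(11) = 22,  u(12) = 9,  u(13) = 11,  u(14) = 16,  u(15) = 17,  u(16) = 8,  u(17) = 20,  u(18) = 4,  u(19) = 10,  u(20) = 2,  u(21) = 5,  u(22) = 1.
Since u(22) = u(0) = 1, the sequence is periodic with period 22.
So u(7921) = u(0 + ((7921-0) mod 22)) = u(1) = 14.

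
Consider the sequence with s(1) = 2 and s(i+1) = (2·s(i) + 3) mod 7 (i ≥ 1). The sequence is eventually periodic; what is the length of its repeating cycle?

Computing terms: s(1) = 2; s(2) = 0; s(3) = 3; s(4) = 2.
The sequence repeats with period 3.

3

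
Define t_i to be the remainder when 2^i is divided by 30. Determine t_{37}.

2

Computing terms: t_1 = 2; t_2 = 4; t_3 = 8; t_4 = 16; t_5 = 2.
The sequence repeats with period 4.
So t_{37} = t_{1 + ((37-1) mod 4)} = t_1 = 2.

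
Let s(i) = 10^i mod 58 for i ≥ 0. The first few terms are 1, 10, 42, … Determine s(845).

8

s(0) = 1,  s(1) = 10,  s(2) = 42,  s(3) = 14,  s(4) = 24,  s(5) = 8,  s(6) = 22,  s(7) = 46,  s(8) = 54,  s(9) = 18,  s(10) = 6,  s(11) = 2,  s(12) = 20,  s(13) = 26,  s(14) = 28,  s(15) = 48,  s(16) = 16,  s(17) = 44,  s(18) = 34,  s(19) = 50,  s(20) = 36,  s(21) = 12,  s(22) = 4,  s(23) = 40,  s(24) = 52,  s(25) = 56,  s(26) = 38,  s(27) = 32,  s(28) = 30,  s(29) = 10.
Since s(29) = s(1) = 10, the sequence is eventually periodic: after a pre-period of length 1 it cycles with period 28.
For i ≥ 1, s(i) depends only on (i - 1) mod 28. (845 - 1) mod 28 = 4, so s(845) = s(5) = 8.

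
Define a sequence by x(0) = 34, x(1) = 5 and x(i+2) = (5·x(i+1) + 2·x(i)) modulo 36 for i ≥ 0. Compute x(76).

5

Listing terms: x(0) = 34, x(1) = 5, x(2) = 21, x(3) = 7, x(4) = 5, x(5) = 3, x(6) = 25, x(7) = 23, x(8) = 21, x(9) = 7.
Since (x(8), x(9)) = (x(2), x(3)) = (21, 7) (two consecutive terms determine the rest), the sequence is eventually periodic: after a pre-period of length 2 it cycles with period 6.
For i ≥ 2, x(i) depends only on (i - 2) mod 6. (76 - 2) mod 6 = 2, so x(76) = x(4) = 5.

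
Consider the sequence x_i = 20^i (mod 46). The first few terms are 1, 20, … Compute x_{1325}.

Listing terms: x_0 = 1,  x_1 = 20,  x_2 = 32,  x_3 = 42,  x_4 = 12,  x_5 = 10,  x_6 = 16,  x_7 = 44,  x_8 = 6,  x_9 = 28,  x_{10} = 8,  x_{11} = 22,  x_{12} = 26,  x_{13} = 14,  x_{14} = 4,  x_{15} = 34,  x_{16} = 36,  x_{17} = 30,  x_{18} = 2,  x_{19} = 40,  x_{20} = 18,  x_{21} = 38,  x_{22} = 24,  x_{23} = 20.
Since x_{23} = x_1 = 20, the sequence is eventually periodic: after a pre-period of length 1 it cycles with period 22.
For i ≥ 1, x_i depends only on (i - 1) mod 22. (1325 - 1) mod 22 = 4, so x_{1325} = x_5 = 10.

10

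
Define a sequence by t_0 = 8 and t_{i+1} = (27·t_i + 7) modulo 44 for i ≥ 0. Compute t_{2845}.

19

t_0 = 8, t_1 = 3, t_2 = 0, t_3 = 7, t_4 = 20, t_5 = 19, t_6 = 36, t_7 = 11, t_8 = 40, t_9 = 31, t_{10} = 8.
The sequence repeats with period 10.
So t_{2845} = t_{0 + ((2845-0) mod 10)} = t_5 = 19.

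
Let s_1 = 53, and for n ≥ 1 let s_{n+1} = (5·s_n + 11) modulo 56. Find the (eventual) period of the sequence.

24

We have s_1 = 53, s_2 = 52, s_3 = 47, s_4 = 22, s_5 = 9, s_6 = 0, s_7 = 11, s_8 = 10, s_9 = 5, s_{10} = 36, s_{11} = 23, s_{12} = 14, s_{13} = 25, s_{14} = 24, s_{15} = 19, s_{16} = 50, s_{17} = 37, s_{18} = 28, s_{19} = 39, s_{20} = 38, s_{21} = 33, s_{22} = 8, s_{23} = 51, s_{24} = 42, s_{25} = 53.
The sequence repeats with period 24.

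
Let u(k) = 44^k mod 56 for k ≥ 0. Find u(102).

8

Computing terms: u(0) = 1,  u(1) = 44,  u(2) = 32,  u(3) = 8,  u(4) = 16,  u(5) = 32.
Since u(5) = u(2) = 32, the sequence is eventually periodic: after a pre-period of length 2 it cycles with period 3.
For k ≥ 2, u(k) depends only on (k - 2) mod 3. (102 - 2) mod 3 = 1, so u(102) = u(3) = 8.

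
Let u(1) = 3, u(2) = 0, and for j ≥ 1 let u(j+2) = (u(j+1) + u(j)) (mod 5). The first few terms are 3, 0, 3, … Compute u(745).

Listing terms: u(1) = 3, u(2) = 0, u(3) = 3, u(4) = 3, u(5) = 1, u(6) = 4, u(7) = 0, u(8) = 4, u(9) = 4, u(10) = 3, u(11) = 2, u(12) = 0, u(13) = 2, u(14) = 2, u(15) = 4, u(16) = 1, u(17) = 0, u(18) = 1, u(19) = 1, u(20) = 2, u(21) = 3, u(22) = 0.
The sequence repeats with period 20.
So u(745) = u(1 + ((745-1) mod 20)) = u(5) = 1.

1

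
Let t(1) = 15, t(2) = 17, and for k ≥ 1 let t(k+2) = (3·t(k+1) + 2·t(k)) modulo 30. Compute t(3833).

27

Computing terms: t(1) = 15, t(2) = 17, t(3) = 21, t(4) = 7, t(5) = 3, t(6) = 23, t(7) = 15, t(8) = 1, t(9) = 3, t(10) = 11, t(11) = 9, t(12) = 19, t(13) = 15, t(14) = 23, t(15) = 9, t(16) = 13, t(17) = 27, t(18) = 17, t(19) = 15, t(20) = 19, t(21) = 27, t(22) = 29, t(23) = 21, t(24) = 1, t(25) = 15, t(26) = 17.
Since (t(25), t(26)) = (t(1), t(2)) = (15, 17) (two consecutive terms determine the rest), the sequence is periodic with period 24.
(3833 - 1) mod 24 = 16, so t(3833) = t(17) = 27.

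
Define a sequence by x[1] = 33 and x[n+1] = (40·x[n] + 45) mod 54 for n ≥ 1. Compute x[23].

15

Computing terms: x[1] = 33; x[2] = 15; x[3] = 51; x[4] = 33.
Since x[4] = x[1] = 33, the sequence is periodic with period 3.
So x[23] = x[1 + ((23-1) mod 3)] = x[2] = 15.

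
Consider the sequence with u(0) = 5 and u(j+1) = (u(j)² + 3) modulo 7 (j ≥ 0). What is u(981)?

5

u(0) = 5; u(1) = 0; u(2) = 3; u(3) = 5.
The sequence repeats with period 3.
So u(981) = u(0 + ((981-0) mod 3)) = u(0) = 5.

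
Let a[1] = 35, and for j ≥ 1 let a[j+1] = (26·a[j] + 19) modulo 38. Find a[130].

35

a[1] = 35, a[2] = 17, a[3] = 5, a[4] = 35.
The sequence repeats with period 3.
(130 - 1) mod 3 = 0, so a[130] = a[1] = 35.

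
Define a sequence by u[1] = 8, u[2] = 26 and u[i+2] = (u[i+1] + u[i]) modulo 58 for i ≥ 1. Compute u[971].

36

We have u[1] = 8; u[2] = 26; u[3] = 34; u[4] = 2; u[5] = 36; u[6] = 38; u[7] = 16; u[8] = 54; u[9] = 12; u[10] = 8; u[11] = 20; u[12] = 28; u[13] = 48; u[14] = 18; u[15] = 8; u[16] = 26.
Since (u[15], u[16]) = (u[1], u[2]) = (8, 26) (two consecutive terms determine the rest), the sequence is periodic with period 14.
(971 - 1) mod 14 = 4, so u[971] = u[5] = 36.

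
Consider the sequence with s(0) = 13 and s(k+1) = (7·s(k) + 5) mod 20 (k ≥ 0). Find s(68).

We have s(0) = 13, s(1) = 16, s(2) = 17, s(3) = 4, s(4) = 13.
Since s(4) = s(0) = 13, the sequence is periodic with period 4.
(68 - 0) mod 4 = 0, so s(68) = s(0) = 13.

13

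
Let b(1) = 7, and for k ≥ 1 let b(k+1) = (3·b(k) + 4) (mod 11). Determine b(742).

3

Listing terms: b(1) = 7; b(2) = 3; b(3) = 2; b(4) = 10; b(5) = 1; b(6) = 7.
Since b(6) = b(1) = 7, the sequence is periodic with period 5.
(742 - 1) mod 5 = 1, so b(742) = b(2) = 3.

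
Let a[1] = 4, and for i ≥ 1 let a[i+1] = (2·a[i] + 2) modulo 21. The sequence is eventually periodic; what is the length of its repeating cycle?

3

Listing terms: a[1] = 4,  a[2] = 10,  a[3] = 1,  a[4] = 4.
The sequence repeats with period 3.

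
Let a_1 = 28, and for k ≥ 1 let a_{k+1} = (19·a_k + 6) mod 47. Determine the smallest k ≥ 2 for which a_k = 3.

45

Computing terms: a_1 = 28,  a_2 = 21,  a_3 = 29,  a_4 = 40,  a_5 = 14,  a_6 = 37,  a_7 = 4,  a_8 = 35,  a_9 = 13,  a_{10} = 18,  a_{11} = 19,  a_{12} = 38,  a_{13} = 23,  a_{14} = 20,  a_{15} = 10,  a_{16} = 8,  a_{17} = 17,  a_{18} = 0,  a_{19} = 6,  a_{20} = 26,  a_{21} = 30,  a_{22} = 12,  a_{23} = 46,  a_{24} = 34,  a_{25} = 41,  a_{26} = 33,  a_{27} = 22,  a_{28} = 1,  a_{29} = 25,  a_{30} = 11,  a_{31} = 27,  a_{32} = 2,  a_{33} = 44,  a_{34} = 43,  a_{35} = 24,  a_{36} = 39,  a_{37} = 42,  a_{38} = 5,  a_{39} = 7,  a_{40} = 45,  a_{41} = 15,  a_{42} = 9,  a_{43} = 36,  a_{44} = 32,  a_{45} = 3,  a_{46} = 16,  a_{47} = 28.
Since a_{47} = a_1 = 28, the sequence is periodic with period 46.
The value 3 first appears (with k ≥ 2) at a_{45}.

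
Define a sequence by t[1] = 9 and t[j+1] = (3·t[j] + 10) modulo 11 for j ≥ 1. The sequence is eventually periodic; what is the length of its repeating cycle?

t[1] = 9, t[2] = 4, t[3] = 0, t[4] = 10, t[5] = 7, t[6] = 9.
The sequence repeats with period 5.

5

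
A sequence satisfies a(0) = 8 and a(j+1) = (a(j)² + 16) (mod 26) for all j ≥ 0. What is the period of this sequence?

Listing terms: a(0) = 8,  a(1) = 2,  a(2) = 20,  a(3) = 0,  a(4) = 16,  a(5) = 12,  a(6) = 4,  a(7) = 6,  a(8) = 0.
Since a(8) = a(3) = 0, the sequence is eventually periodic: after a pre-period of length 3 it cycles with period 5.

5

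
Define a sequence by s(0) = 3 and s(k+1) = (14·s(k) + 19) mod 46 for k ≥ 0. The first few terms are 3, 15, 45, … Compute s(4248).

s(0) = 3,  s(1) = 15,  s(2) = 45,  s(3) = 5,  s(4) = 43,  s(5) = 23,  s(6) = 19,  s(7) = 9,  s(8) = 7,  s(9) = 25,  s(10) = 1,  s(11) = 33,  s(12) = 21,  s(13) = 37,  s(14) = 31,  s(15) = 39,  s(16) = 13,  s(17) = 17,  s(18) = 27,  s(19) = 29,  s(20) = 11,  s(21) = 35,  s(22) = 3.
Since s(22) = s(0) = 3, the sequence is periodic with period 22.
(4248 - 0) mod 22 = 2, so s(4248) = s(2) = 45.

45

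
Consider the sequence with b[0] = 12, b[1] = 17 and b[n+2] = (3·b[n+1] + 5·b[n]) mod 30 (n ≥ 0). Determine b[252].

24

Computing terms: b[0] = 12,  b[1] = 17,  b[2] = 21,  b[3] = 28,  b[4] = 9,  b[5] = 17,  b[6] = 6,  b[7] = 13,  b[8] = 9,  b[9] = 2,  b[10] = 21,  b[11] = 13,  b[12] = 24,  b[13] = 17,  b[14] = 21.
Since (b[13], b[14]) = (b[1], b[2]) = (17, 21) (two consecutive terms determine the rest), the sequence is eventually periodic: after a pre-period of length 1 it cycles with period 12.
For n ≥ 1, b[n] depends only on (n - 1) mod 12. (252 - 1) mod 12 = 11, so b[252] = b[12] = 24.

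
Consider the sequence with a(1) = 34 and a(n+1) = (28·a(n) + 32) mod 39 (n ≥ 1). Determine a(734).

We have a(1) = 34, a(2) = 9, a(3) = 11, a(4) = 28, a(5) = 36, a(6) = 26, a(7) = 19, a(8) = 18, a(9) = 29, a(10) = 25, a(11) = 30, a(12) = 14, a(13) = 34.
Since a(13) = a(1) = 34, the sequence is periodic with period 12.
So a(734) = a(1 + ((734-1) mod 12)) = a(2) = 9.

9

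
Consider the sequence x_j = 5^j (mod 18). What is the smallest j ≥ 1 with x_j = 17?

3

x_0 = 1; x_1 = 5; x_2 = 7; x_3 = 17; x_4 = 13; x_5 = 11; x_6 = 1.
The sequence repeats with period 6.
The value 17 first appears (with j ≥ 1) at x_3.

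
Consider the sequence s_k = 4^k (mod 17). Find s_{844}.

1

We have s_0 = 1; s_1 = 4; s_2 = 16; s_3 = 13; s_4 = 1.
Since s_4 = s_0 = 1, the sequence is periodic with period 4.
(844 - 0) mod 4 = 0, so s_{844} = s_0 = 1.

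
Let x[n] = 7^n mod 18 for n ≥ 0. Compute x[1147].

Listing terms: x[0] = 1; x[1] = 7; x[2] = 13; x[3] = 1.
Since x[3] = x[0] = 1, the sequence is periodic with period 3.
(1147 - 0) mod 3 = 1, so x[1147] = x[1] = 7.

7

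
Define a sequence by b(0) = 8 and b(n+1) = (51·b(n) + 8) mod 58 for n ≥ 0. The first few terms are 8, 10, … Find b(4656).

50

Computing terms: b(0) = 8,  b(1) = 10,  b(2) = 54,  b(3) = 36,  b(4) = 46,  b(5) = 34,  b(6) = 2,  b(7) = 52,  b(8) = 50,  b(9) = 6,  b(10) = 24,  b(11) = 14,  b(12) = 26,  b(13) = 0,  b(14) = 8.
The sequence repeats with period 14.
(4656 - 0) mod 14 = 8, so b(4656) = b(8) = 50.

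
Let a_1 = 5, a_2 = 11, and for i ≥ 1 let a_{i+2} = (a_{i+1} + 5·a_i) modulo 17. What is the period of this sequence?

16

Computing terms: a_1 = 5,  a_2 = 11,  a_3 = 2,  a_4 = 6,  a_5 = 16,  a_6 = 12,  a_7 = 7,  a_8 = 16,  a_9 = 0,  a_{10} = 12,  a_{11} = 12,  a_{12} = 4,  a_{13} = 13,  a_{14} = 16,  a_{15} = 13,  a_{16} = 8,  a_{17} = 5,  a_{18} = 11.
The sequence repeats with period 16.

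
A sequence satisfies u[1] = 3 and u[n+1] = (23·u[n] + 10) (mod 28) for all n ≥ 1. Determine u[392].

Listing terms: u[1] = 3, u[2] = 23, u[3] = 7, u[4] = 3.
The sequence repeats with period 3.
(392 - 1) mod 3 = 1, so u[392] = u[2] = 23.

23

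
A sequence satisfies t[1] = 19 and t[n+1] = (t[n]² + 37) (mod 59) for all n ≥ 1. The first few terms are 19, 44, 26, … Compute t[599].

56

Listing terms: t[1] = 19,  t[2] = 44,  t[3] = 26,  t[4] = 5,  t[5] = 3,  t[6] = 46,  t[7] = 29,  t[8] = 52,  t[9] = 27,  t[10] = 58,  t[11] = 38,  t[12] = 6,  t[13] = 14,  t[14] = 56,  t[15] = 46.
Since t[15] = t[6] = 46, the sequence is eventually periodic: after a pre-period of length 5 it cycles with period 9.
For n ≥ 6, t[n] depends only on (n - 6) mod 9. (599 - 6) mod 9 = 8, so t[599] = t[14] = 56.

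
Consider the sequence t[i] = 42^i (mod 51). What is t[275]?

36

We have t[1] = 42, t[2] = 30, t[3] = 36, t[4] = 33, t[5] = 9, t[6] = 21, t[7] = 15, t[8] = 18, t[9] = 42.
The sequence repeats with period 8.
So t[275] = t[1 + ((275-1) mod 8)] = t[3] = 36.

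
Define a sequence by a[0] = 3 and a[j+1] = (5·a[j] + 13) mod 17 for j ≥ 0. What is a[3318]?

5

We have a[0] = 3, a[1] = 11, a[2] = 0, a[3] = 13, a[4] = 10, a[5] = 12, a[6] = 5, a[7] = 4, a[8] = 16, a[9] = 8, a[10] = 2, a[11] = 6, a[12] = 9, a[13] = 7, a[14] = 14, a[15] = 15, a[16] = 3.
The sequence repeats with period 16.
(3318 - 0) mod 16 = 6, so a[3318] = a[6] = 5.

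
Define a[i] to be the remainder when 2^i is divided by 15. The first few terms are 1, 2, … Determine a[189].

2

a[0] = 1, a[1] = 2, a[2] = 4, a[3] = 8, a[4] = 1.
Since a[4] = a[0] = 1, the sequence is periodic with period 4.
(189 - 0) mod 4 = 1, so a[189] = a[1] = 2.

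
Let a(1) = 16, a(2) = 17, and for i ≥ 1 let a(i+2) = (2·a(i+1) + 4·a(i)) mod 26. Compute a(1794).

Listing terms: a(1) = 16,  a(2) = 17,  a(3) = 20,  a(4) = 4,  a(5) = 10,  a(6) = 10,  a(7) = 8,  a(8) = 4,  a(9) = 14,  a(10) = 18,  a(11) = 14,  a(12) = 22,  a(13) = 22,  a(14) = 2,  a(15) = 14,  a(16) = 10,  a(17) = 24,  a(18) = 10,  a(19) = 12,  a(20) = 12,  a(21) = 20,  a(22) = 10,  a(23) = 22,  a(24) = 6,  a(25) = 22,  a(26) = 16,  a(27) = 16,  a(28) = 18,  a(29) = 22,  a(30) = 12,  a(31) = 8,  a(32) = 12,  a(33) = 4,  a(34) = 4,  a(35) = 24,  a(36) = 12,  a(37) = 16,  a(38) = 2,  a(39) = 16,  a(40) = 14,  a(41) = 14,  a(42) = 6,  a(43) = 16,  a(44) = 4,  a(45) = 20,  a(46) = 4.
Since (a(45), a(46)) = (a(3), a(4)) = (20, 4) (two consecutive terms determine the rest), the sequence is eventually periodic: after a pre-period of length 2 it cycles with period 42.
For i ≥ 3, a(i) depends only on (i - 3) mod 42. (1794 - 3) mod 42 = 27, so a(1794) = a(30) = 12.

12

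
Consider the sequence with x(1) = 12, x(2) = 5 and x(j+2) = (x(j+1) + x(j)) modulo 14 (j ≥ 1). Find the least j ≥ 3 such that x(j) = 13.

Listing terms: x(1) = 12, x(2) = 5, x(3) = 3, x(4) = 8, x(5) = 11, x(6) = 5, x(7) = 2, x(8) = 7, x(9) = 9, x(10) = 2, x(11) = 11, x(12) = 13, x(13) = 10, x(14) = 9, x(15) = 5, x(16) = 0, x(17) = 5, x(18) = 5, x(19) = 10, x(20) = 1, x(21) = 11, x(22) = 12, x(23) = 9, x(24) = 7, x(25) = 2, x(26) = 9, x(27) = 11, x(28) = 6, x(29) = 3, x(30) = 9, x(31) = 12, x(32) = 7, x(33) = 5, x(34) = 12, x(35) = 3, x(36) = 1, x(37) = 4, x(38) = 5, x(39) = 9, x(40) = 0, x(41) = 9, x(42) = 9, x(43) = 4, x(44) = 13, x(45) = 3, x(46) = 2, x(47) = 5, x(48) = 7, x(49) = 12, x(50) = 5.
Since (x(49), x(50)) = (x(1), x(2)) = (12, 5) (two consecutive terms determine the rest), the sequence is periodic with period 48.
The value 13 first appears (with j ≥ 3) at x(12).

12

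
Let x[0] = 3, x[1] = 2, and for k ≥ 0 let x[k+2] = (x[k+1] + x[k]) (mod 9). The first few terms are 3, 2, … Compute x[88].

6

x[0] = 3,  x[1] = 2,  x[2] = 5,  x[3] = 7,  x[4] = 3,  x[5] = 1,  x[6] = 4,  x[7] = 5,  x[8] = 0,  x[9] = 5,  x[10] = 5,  x[11] = 1,  x[12] = 6,  x[13] = 7,  x[14] = 4,  x[15] = 2,  x[16] = 6,  x[17] = 8,  x[18] = 5,  x[19] = 4,  x[20] = 0,  x[21] = 4,  x[22] = 4,  x[23] = 8,  x[24] = 3,  x[25] = 2.
Since (x[24], x[25]) = (x[0], x[1]) = (3, 2) (two consecutive terms determine the rest), the sequence is periodic with period 24.
So x[88] = x[0 + ((88-0) mod 24)] = x[16] = 6.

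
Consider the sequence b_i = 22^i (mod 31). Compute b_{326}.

Listing terms: b_1 = 22, b_2 = 19, b_3 = 15, b_4 = 20, b_5 = 6, b_6 = 8, b_7 = 21, b_8 = 28, b_9 = 27, b_{10} = 5, b_{11} = 17, b_{12} = 2, b_{13} = 13, b_{14} = 7, b_{15} = 30, b_{16} = 9, b_{17} = 12, b_{18} = 16, b_{19} = 11, b_{20} = 25, b_{21} = 23, b_{22} = 10, b_{23} = 3, b_{24} = 4, b_{25} = 26, b_{26} = 14, b_{27} = 29, b_{28} = 18, b_{29} = 24, b_{30} = 1, b_{31} = 22.
Since b_{31} = b_1 = 22, the sequence is periodic with period 30.
(326 - 1) mod 30 = 25, so b_{326} = b_{26} = 14.

14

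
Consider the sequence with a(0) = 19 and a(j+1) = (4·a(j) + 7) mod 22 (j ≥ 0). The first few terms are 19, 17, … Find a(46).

a(0) = 19, a(1) = 17, a(2) = 9, a(3) = 21, a(4) = 3, a(5) = 19.
Since a(5) = a(0) = 19, the sequence is periodic with period 5.
So a(46) = a(0 + ((46-0) mod 5)) = a(1) = 17.

17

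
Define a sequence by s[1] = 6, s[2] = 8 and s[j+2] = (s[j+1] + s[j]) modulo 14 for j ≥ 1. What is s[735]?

Computing terms: s[1] = 6; s[2] = 8; s[3] = 0; s[4] = 8; s[5] = 8; s[6] = 2; s[7] = 10; s[8] = 12; s[9] = 8; s[10] = 6; s[11] = 0; s[12] = 6; s[13] = 6; s[14] = 12; s[15] = 4; s[16] = 2; s[17] = 6; s[18] = 8.
The sequence repeats with period 16.
(735 - 1) mod 16 = 14, so s[735] = s[15] = 4.

4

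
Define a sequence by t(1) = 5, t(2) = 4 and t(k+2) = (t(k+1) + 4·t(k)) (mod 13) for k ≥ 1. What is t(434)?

We have t(1) = 5; t(2) = 4; t(3) = 11; t(4) = 1; t(5) = 6; t(6) = 10; t(7) = 8; t(8) = 9; t(9) = 2; t(10) = 12; t(11) = 7; t(12) = 3; t(13) = 5; t(14) = 4.
Since (t(13), t(14)) = (t(1), t(2)) = (5, 4) (two consecutive terms determine the rest), the sequence is periodic with period 12.
(434 - 1) mod 12 = 1, so t(434) = t(2) = 4.

4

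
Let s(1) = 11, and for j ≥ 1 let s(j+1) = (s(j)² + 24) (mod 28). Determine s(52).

17

Computing terms: s(1) = 11,  s(2) = 5,  s(3) = 21,  s(4) = 17,  s(5) = 5.
Since s(5) = s(2) = 5, the sequence is eventually periodic: after a pre-period of length 1 it cycles with period 3.
For j ≥ 2, s(j) depends only on (j - 2) mod 3. (52 - 2) mod 3 = 2, so s(52) = s(4) = 17.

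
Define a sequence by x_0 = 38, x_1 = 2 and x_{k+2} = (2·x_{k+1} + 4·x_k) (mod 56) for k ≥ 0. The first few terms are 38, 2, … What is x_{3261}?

0

Computing terms: x_0 = 38, x_1 = 2, x_2 = 44, x_3 = 40, x_4 = 32, x_5 = 0, x_6 = 16, x_7 = 32, x_8 = 16, x_9 = 48, x_{10} = 48, x_{11} = 8, x_{12} = 40, x_{13} = 0, x_{14} = 48, x_{15} = 40, x_{16} = 48, x_{17} = 32, x_{18} = 32, x_{19} = 24, x_{20} = 8, x_{21} = 0, x_{22} = 32, x_{23} = 8, x_{24} = 32, x_{25} = 40, x_{26} = 40, x_{27} = 16, x_{28} = 24, x_{29} = 0, x_{30} = 40, x_{31} = 24, x_{32} = 40, x_{33} = 8, x_{34} = 8, x_{35} = 48, x_{36} = 16, x_{37} = 0, x_{38} = 8, x_{39} = 16, x_{40} = 8, x_{41} = 24, x_{42} = 24, x_{43} = 32, x_{44} = 48, x_{45} = 0, x_{46} = 24, x_{47} = 48, x_{48} = 24, x_{49} = 16, x_{50} = 16, x_{51} = 40, x_{52} = 32.
Since (x_{51}, x_{52}) = (x_3, x_4) = (40, 32) (two consecutive terms determine the rest), the sequence is eventually periodic: after a pre-period of length 3 it cycles with period 48.
For k ≥ 3, x_k depends only on (k - 3) mod 48. (3261 - 3) mod 48 = 42, so x_{3261} = x_{45} = 0.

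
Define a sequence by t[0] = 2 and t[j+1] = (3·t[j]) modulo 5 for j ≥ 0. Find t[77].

1

Computing terms: t[0] = 2, t[1] = 1, t[2] = 3, t[3] = 4, t[4] = 2.
Since t[4] = t[0] = 2, the sequence is periodic with period 4.
So t[77] = t[0 + ((77-0) mod 4)] = t[1] = 1.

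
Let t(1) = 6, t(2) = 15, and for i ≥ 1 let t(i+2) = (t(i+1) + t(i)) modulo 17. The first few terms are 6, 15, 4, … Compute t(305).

3

We have t(1) = 6,  t(2) = 15,  t(3) = 4,  t(4) = 2,  t(5) = 6,  t(6) = 8,  t(7) = 14,  t(8) = 5,  t(9) = 2,  t(10) = 7,  t(11) = 9,  t(12) = 16,  t(13) = 8,  t(14) = 7,  t(15) = 15,  t(16) = 5,  t(17) = 3,  t(18) = 8,  t(19) = 11,  t(20) = 2,  t(21) = 13,  t(22) = 15,  t(23) = 11,  t(24) = 9,  t(25) = 3,  t(26) = 12,  t(27) = 15,  t(28) = 10,  t(29) = 8,  t(30) = 1,  t(31) = 9,  t(32) = 10,  t(33) = 2,  t(34) = 12,  t(35) = 14,  t(36) = 9,  t(37) = 6,  t(38) = 15.
The sequence repeats with period 36.
(305 - 1) mod 36 = 16, so t(305) = t(17) = 3.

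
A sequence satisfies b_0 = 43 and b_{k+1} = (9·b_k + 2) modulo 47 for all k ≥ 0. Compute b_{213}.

37

b_0 = 43; b_1 = 13; b_2 = 25; b_3 = 39; b_4 = 24; b_5 = 30; b_6 = 37; b_7 = 6; b_8 = 9; b_9 = 36; b_{10} = 44; b_{11} = 22; b_{12} = 12; b_{13} = 16; b_{14} = 5; b_{15} = 0; b_{16} = 2; b_{17} = 20; b_{18} = 41; b_{19} = 42; b_{20} = 4; b_{21} = 38; b_{22} = 15; b_{23} = 43.
Since b_{23} = b_0 = 43, the sequence is periodic with period 23.
So b_{213} = b_{0 + ((213-0) mod 23)} = b_6 = 37.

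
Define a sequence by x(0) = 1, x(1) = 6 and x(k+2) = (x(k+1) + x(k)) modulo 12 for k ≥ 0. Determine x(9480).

1

We have x(0) = 1, x(1) = 6, x(2) = 7, x(3) = 1, x(4) = 8, x(5) = 9, x(6) = 5, x(7) = 2, x(8) = 7, x(9) = 9, x(10) = 4, x(11) = 1, x(12) = 5, x(13) = 6, x(14) = 11, x(15) = 5, x(16) = 4, x(17) = 9, x(18) = 1, x(19) = 10, x(20) = 11, x(21) = 9, x(22) = 8, x(23) = 5, x(24) = 1, x(25) = 6.
Since (x(24), x(25)) = (x(0), x(1)) = (1, 6) (two consecutive terms determine the rest), the sequence is periodic with period 24.
So x(9480) = x(0 + ((9480-0) mod 24)) = x(0) = 1.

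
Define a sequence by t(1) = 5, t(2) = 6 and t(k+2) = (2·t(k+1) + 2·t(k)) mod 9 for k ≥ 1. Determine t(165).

4

Listing terms: t(1) = 5,  t(2) = 6,  t(3) = 4,  t(4) = 2,  t(5) = 3,  t(6) = 1,  t(7) = 8,  t(8) = 0,  t(9) = 7,  t(10) = 5,  t(11) = 6.
Since (t(10), t(11)) = (t(1), t(2)) = (5, 6) (two consecutive terms determine the rest), the sequence is periodic with period 9.
So t(165) = t(1 + ((165-1) mod 9)) = t(3) = 4.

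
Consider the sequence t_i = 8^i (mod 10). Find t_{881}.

We have t_0 = 1; t_1 = 8; t_2 = 4; t_3 = 2; t_4 = 6; t_5 = 8.
Since t_5 = t_1 = 8, the sequence is eventually periodic: after a pre-period of length 1 it cycles with period 4.
For i ≥ 1, t_i depends only on (i - 1) mod 4. (881 - 1) mod 4 = 0, so t_{881} = t_1 = 8.

8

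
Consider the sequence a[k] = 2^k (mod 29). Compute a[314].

Computing terms: a[0] = 1, a[1] = 2, a[2] = 4, a[3] = 8, a[4] = 16, a[5] = 3, a[6] = 6, a[7] = 12, a[8] = 24, a[9] = 19, a[10] = 9, a[11] = 18, a[12] = 7, a[13] = 14, a[14] = 28, a[15] = 27, a[16] = 25, a[17] = 21, a[18] = 13, a[19] = 26, a[20] = 23, a[21] = 17, a[22] = 5, a[23] = 10, a[24] = 20, a[25] = 11, a[26] = 22, a[27] = 15, a[28] = 1.
The sequence repeats with period 28.
So a[314] = a[0 + ((314-0) mod 28)] = a[6] = 6.

6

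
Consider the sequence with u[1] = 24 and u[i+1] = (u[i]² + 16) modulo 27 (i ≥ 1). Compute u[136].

We have u[1] = 24,  u[2] = 25,  u[3] = 20,  u[4] = 11,  u[5] = 2,  u[6] = 20.
Since u[6] = u[3] = 20, the sequence is eventually periodic: after a pre-period of length 2 it cycles with period 3.
For i ≥ 3, u[i] depends only on (i - 3) mod 3. (136 - 3) mod 3 = 1, so u[136] = u[4] = 11.

11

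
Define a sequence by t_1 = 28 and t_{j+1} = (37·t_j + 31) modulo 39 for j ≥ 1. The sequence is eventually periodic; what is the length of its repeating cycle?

12

t_1 = 28,  t_2 = 14,  t_3 = 3,  t_4 = 25,  t_5 = 20,  t_6 = 30,  t_7 = 10,  t_8 = 11,  t_9 = 9,  t_{10} = 13,  t_{11} = 5,  t_{12} = 21,  t_{13} = 28.
The sequence repeats with period 12.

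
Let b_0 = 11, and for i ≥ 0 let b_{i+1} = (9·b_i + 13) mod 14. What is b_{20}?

13

b_0 = 11; b_1 = 0; b_2 = 13; b_3 = 4; b_4 = 7; b_5 = 6; b_6 = 11.
Since b_6 = b_0 = 11, the sequence is periodic with period 6.
So b_{20} = b_{0 + ((20-0) mod 6)} = b_2 = 13.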